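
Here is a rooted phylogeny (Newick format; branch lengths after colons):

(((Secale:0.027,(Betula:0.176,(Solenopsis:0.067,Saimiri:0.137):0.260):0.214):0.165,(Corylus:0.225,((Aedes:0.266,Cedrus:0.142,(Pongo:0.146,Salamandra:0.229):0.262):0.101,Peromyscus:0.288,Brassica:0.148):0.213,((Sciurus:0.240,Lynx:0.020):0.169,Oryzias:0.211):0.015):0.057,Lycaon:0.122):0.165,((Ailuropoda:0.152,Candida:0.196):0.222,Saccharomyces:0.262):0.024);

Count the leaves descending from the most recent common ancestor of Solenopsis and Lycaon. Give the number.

15

The MRCA of Solenopsis and Lycaon is the node subtending ((Secale,(Betula,(Solenopsis,Saimiri))),(Corylus,((Aedes,Cedrus,(Pongo,Salamandra)),Peromyscus,Brassica),((Sciurus,Lynx),Oryzias)),Lycaon).
That clade contains 15 terminal taxa: Aedes, Betula, Brassica, Cedrus, Corylus, Lycaon, Lynx, Oryzias, Peromyscus, Pongo, Saimiri, Salamandra, Sciurus, Secale, Solenopsis.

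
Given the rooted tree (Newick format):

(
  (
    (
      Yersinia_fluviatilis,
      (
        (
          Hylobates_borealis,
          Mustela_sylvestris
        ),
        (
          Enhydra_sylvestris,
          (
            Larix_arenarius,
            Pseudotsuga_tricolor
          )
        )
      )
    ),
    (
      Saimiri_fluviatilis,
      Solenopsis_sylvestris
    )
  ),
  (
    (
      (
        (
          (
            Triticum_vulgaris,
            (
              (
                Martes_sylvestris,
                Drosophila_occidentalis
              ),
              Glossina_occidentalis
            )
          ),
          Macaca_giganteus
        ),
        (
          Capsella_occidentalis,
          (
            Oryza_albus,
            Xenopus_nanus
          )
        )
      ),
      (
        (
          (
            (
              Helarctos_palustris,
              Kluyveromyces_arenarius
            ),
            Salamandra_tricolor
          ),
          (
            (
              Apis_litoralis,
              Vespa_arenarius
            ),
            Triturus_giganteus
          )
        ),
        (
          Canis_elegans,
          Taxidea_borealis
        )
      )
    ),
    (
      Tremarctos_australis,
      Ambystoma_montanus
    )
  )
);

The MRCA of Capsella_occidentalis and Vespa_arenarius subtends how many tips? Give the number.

The MRCA of Capsella_occidentalis and Vespa_arenarius is the node subtending ((((Triticum_vulgaris,((Martes_sylvestris,Drosophila_occidentalis),Glossina_occidentalis)),Macaca_giganteus),(Capsella_occidentalis,(Oryza_albus,Xenopus_nanus))),((((Helarctos_palustris,Kluyveromyces_arenarius),Salamandra_tricolor),((Apis_litoralis,Vespa_arenarius),Triturus_giganteus)),(Canis_elegans,Taxidea_borealis))).
That clade contains 16 terminal taxa: Apis_litoralis, Canis_elegans, Capsella_occidentalis, Drosophila_occidentalis, Glossina_occidentalis, Helarctos_palustris, Kluyveromyces_arenarius, Macaca_giganteus, Martes_sylvestris, Oryza_albus, Salamandra_tricolor, Taxidea_borealis, Triticum_vulgaris, Triturus_giganteus, Vespa_arenarius, Xenopus_nanus.

16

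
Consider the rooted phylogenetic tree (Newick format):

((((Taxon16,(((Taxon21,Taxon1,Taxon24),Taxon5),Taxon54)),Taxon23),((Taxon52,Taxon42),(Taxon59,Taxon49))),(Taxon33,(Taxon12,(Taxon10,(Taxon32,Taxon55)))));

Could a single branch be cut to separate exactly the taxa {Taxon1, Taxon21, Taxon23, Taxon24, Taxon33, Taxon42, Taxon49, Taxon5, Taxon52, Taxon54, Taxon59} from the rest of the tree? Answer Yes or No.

The MRCA of the listed taxa is the root, so the smallest clade containing them is the whole tree.
That clade also contains Taxon10, Taxon12, Taxon16, Taxon32, Taxon55, which are not in the proposed group, so the group is not monophyletic.

No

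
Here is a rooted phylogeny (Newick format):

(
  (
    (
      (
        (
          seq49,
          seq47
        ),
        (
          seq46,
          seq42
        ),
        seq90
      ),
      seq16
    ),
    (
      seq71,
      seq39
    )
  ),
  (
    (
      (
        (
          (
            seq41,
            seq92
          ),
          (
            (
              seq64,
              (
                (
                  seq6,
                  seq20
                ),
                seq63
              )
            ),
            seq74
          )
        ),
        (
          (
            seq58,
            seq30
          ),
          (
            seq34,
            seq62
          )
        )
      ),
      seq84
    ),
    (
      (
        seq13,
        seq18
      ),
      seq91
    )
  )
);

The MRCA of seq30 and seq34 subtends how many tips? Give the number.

4

The MRCA of seq30 and seq34 is the node subtending ((seq58,seq30),(seq34,seq62)).
That clade contains 4 terminal taxa: seq30, seq34, seq58, seq62.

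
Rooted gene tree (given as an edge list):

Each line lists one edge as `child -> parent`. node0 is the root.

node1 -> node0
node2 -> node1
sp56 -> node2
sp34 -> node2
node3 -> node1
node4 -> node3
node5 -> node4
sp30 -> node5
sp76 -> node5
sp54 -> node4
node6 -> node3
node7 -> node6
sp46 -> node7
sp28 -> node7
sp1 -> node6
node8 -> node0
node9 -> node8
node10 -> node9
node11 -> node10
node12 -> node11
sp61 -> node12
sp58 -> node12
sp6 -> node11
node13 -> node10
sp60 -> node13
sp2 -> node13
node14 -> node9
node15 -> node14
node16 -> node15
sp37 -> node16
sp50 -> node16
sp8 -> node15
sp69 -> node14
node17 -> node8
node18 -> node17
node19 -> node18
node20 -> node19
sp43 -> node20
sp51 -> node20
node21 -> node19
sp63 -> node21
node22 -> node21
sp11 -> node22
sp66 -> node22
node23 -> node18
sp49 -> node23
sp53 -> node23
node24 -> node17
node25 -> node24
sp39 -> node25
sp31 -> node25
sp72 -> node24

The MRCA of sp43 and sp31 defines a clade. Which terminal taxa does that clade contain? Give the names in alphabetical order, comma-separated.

sp11, sp31, sp39, sp43, sp49, sp51, sp53, sp63, sp66, sp72

Tracing sp43: it sits inside (sp43,sp51).
Tracing sp31: it sits inside (sp39,sp31).
The smallest clade enclosing both is ((((sp43,sp51),(sp63,(sp11,sp66))),(sp49,sp53)),((sp39,sp31),sp72)); the answer is its 10 terminal taxa in alphabetical order.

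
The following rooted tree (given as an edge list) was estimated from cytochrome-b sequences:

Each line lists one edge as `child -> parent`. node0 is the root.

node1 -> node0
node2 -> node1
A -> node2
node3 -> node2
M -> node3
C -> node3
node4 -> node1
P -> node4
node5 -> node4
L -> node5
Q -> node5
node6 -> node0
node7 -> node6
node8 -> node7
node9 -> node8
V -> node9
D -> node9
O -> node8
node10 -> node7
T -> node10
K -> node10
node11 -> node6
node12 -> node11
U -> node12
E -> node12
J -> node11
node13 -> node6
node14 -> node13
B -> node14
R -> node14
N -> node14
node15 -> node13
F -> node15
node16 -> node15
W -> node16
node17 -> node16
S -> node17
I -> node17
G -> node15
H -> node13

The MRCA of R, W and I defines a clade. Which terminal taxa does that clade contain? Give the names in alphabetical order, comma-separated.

Tracing R: it sits inside (B,R,N).
Tracing W: it sits inside (W,(S,I)).
Tracing I: it sits inside (S,I).
The smallest clade enclosing all 3 is ((B,R,N),(F,(W,(S,I)),G),H); the answer is its 9 terminal taxa in alphabetical order.

B, F, G, H, I, N, R, S, W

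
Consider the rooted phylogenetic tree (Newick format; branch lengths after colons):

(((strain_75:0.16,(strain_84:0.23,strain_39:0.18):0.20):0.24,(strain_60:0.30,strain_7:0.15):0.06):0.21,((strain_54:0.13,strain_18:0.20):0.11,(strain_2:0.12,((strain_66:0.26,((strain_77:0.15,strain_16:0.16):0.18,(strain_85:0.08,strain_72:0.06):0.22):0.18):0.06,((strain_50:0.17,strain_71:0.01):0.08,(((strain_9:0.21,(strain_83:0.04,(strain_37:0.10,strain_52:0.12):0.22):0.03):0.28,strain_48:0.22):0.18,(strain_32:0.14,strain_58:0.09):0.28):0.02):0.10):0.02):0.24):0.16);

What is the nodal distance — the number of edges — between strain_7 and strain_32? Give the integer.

10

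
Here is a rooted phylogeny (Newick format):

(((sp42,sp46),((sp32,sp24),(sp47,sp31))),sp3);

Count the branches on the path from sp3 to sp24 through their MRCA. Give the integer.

5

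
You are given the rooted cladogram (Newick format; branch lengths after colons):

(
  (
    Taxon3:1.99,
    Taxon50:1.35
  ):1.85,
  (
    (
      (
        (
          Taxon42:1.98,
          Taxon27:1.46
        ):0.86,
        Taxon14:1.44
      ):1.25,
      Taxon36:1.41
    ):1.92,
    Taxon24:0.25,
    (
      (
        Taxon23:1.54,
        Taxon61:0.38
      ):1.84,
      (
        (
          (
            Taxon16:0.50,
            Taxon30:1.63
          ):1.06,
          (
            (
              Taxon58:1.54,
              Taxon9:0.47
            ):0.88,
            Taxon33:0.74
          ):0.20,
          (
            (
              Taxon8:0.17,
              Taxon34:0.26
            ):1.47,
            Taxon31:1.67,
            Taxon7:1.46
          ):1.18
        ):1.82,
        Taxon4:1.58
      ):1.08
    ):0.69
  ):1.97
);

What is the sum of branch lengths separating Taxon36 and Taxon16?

The path runs Taxon36 → … → MRCA → … → Taxon16; the MRCA is the node subtending ((((Taxon42,Taxon27),Taxon14),Taxon36),Taxon24,((Taxon23,Taxon61),(((Taxon16,Taxon30),((Taxon58,Taxon9),Taxon33),((Taxon8,Taxon34),Taxon31,Taxon7)),Taxon4))).
Branch lengths along that path: 1.41 + 1.92 + 0.69 + 1.08 + 1.82 + 1.06 + 0.50 = 8.48.

8.48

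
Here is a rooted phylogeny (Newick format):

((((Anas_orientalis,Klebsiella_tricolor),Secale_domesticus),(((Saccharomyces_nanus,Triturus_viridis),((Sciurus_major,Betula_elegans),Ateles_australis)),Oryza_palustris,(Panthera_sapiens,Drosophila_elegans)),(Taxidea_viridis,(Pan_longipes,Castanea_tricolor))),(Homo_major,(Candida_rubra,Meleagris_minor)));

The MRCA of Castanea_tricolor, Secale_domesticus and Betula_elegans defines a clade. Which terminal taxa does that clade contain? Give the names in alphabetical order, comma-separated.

Tracing Castanea_tricolor: it sits inside (Pan_longipes,Castanea_tricolor).
Tracing Secale_domesticus: it sits inside ((Anas_orientalis,Klebsiella_tricolor),Secale_domesticus).
Tracing Betula_elegans: it sits inside (Sciurus_major,Betula_elegans).
The smallest clade enclosing all 3 is (((Anas_orientalis,Klebsiella_tricolor),Secale_domesticus),(((Saccharomyces_nanus,Triturus_viridis),((Sciurus_major,Betula_elegans),Ateles_australis)),Oryza_palustris,(Panthera_sapiens,Drosophila_elegans)),(Taxidea_viridis,(Pan_longipes,Castanea_tricolor))); the answer is its 14 terminal taxa in alphabetical order.

Anas_orientalis, Ateles_australis, Betula_elegans, Castanea_tricolor, Drosophila_elegans, Klebsiella_tricolor, Oryza_palustris, Pan_longipes, Panthera_sapiens, Saccharomyces_nanus, Sciurus_major, Secale_domesticus, Taxidea_viridis, Triturus_viridis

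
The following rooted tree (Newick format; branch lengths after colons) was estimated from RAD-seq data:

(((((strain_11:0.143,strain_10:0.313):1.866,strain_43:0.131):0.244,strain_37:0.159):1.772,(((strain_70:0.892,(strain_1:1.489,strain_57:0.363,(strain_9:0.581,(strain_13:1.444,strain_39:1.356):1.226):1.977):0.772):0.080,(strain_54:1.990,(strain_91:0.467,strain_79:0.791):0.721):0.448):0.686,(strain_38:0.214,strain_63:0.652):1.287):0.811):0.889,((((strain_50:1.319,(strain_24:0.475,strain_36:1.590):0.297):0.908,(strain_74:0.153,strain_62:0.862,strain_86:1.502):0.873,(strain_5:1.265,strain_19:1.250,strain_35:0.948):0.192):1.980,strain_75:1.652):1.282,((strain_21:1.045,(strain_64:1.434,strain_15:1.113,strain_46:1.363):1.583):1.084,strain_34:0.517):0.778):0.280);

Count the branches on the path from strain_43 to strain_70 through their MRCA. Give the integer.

The MRCA of strain_43 and strain_70 is the node subtending ((((strain_11,strain_10),strain_43),strain_37),(((strain_70,(strain_1,strain_57,(strain_9,(strain_13,strain_39)))),(strain_54,(strain_91,strain_79))),(strain_38,strain_63))).
From strain_43 up to that node: 3 branches. From strain_70 up to the same node: 4 branches. Total: 3 + 4 = 7.

7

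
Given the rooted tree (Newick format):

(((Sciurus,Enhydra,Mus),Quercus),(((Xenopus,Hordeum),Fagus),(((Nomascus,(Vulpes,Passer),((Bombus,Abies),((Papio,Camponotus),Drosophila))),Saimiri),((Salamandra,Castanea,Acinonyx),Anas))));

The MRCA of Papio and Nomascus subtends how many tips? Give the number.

The MRCA of Papio and Nomascus is the node subtending (Nomascus,(Vulpes,Passer),((Bombus,Abies),((Papio,Camponotus),Drosophila))).
That clade contains 8 terminal taxa: Abies, Bombus, Camponotus, Drosophila, Nomascus, Papio, Passer, Vulpes.

8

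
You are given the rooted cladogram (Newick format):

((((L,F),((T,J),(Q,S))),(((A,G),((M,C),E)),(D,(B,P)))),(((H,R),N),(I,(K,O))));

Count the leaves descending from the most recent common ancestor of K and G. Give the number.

20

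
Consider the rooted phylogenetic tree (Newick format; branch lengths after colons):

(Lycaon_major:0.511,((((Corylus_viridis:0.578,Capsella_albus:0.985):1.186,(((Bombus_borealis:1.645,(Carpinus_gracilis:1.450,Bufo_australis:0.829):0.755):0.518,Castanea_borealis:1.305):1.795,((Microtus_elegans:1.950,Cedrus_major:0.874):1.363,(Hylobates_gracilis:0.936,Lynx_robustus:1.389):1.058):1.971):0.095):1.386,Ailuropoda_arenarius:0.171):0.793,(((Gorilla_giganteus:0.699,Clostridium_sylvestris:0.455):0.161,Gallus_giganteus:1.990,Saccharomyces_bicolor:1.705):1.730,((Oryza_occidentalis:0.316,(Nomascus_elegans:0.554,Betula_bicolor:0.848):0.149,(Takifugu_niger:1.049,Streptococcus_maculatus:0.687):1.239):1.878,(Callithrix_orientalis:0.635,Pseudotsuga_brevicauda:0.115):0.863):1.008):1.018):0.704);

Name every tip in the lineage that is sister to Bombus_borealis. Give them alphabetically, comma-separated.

Bombus_borealis attaches to the tree at the node subtending (Bombus_borealis,(Carpinus_gracilis,Bufo_australis)).
The other lineage descending from that same node — the sister group — is (Carpinus_gracilis,Bufo_australis); its 2 tips in alphabetical order are the answer.

Bufo_australis, Carpinus_gracilis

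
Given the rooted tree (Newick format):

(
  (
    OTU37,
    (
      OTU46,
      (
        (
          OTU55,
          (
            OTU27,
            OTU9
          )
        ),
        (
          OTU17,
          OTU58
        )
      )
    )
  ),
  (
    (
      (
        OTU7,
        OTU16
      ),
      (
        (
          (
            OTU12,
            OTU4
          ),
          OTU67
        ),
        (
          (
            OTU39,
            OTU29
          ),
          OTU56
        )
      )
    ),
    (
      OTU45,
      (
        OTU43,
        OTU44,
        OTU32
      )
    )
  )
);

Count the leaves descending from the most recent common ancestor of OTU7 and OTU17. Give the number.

19

The MRCA of OTU7 and OTU17 is the root, so the clade is the entire tree.
That clade contains 19 terminal taxa: OTU12, OTU16, OTU17, OTU27, OTU29, OTU32, OTU37, OTU39, OTU4, OTU43, OTU44, OTU45, OTU46, OTU55, OTU56, OTU58, OTU67, OTU7, OTU9.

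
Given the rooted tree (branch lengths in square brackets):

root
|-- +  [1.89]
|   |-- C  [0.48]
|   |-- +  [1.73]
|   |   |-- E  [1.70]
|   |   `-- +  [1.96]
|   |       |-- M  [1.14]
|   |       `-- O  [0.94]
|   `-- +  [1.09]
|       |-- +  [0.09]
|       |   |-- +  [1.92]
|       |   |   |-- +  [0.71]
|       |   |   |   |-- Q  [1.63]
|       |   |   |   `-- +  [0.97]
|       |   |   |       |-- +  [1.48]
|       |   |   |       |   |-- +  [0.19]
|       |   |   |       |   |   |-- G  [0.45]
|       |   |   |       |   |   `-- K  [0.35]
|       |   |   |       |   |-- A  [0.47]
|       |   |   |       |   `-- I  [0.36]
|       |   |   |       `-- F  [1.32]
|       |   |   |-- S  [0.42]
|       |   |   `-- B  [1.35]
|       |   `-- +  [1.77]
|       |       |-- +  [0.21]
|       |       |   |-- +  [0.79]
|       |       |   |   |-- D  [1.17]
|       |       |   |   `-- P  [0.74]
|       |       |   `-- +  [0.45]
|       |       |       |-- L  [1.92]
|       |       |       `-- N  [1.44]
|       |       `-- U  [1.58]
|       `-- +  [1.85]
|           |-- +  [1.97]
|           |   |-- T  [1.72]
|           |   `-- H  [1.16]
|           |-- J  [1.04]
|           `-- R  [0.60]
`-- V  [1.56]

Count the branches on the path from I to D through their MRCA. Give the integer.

9

The MRCA of I and D is the node subtending (((Q,(((G,K),A,I),F)),S,B),(((D,P),(L,N)),U)).
From I up to that node: 5 branches. From D up to the same node: 4 branches. Total: 5 + 4 = 9.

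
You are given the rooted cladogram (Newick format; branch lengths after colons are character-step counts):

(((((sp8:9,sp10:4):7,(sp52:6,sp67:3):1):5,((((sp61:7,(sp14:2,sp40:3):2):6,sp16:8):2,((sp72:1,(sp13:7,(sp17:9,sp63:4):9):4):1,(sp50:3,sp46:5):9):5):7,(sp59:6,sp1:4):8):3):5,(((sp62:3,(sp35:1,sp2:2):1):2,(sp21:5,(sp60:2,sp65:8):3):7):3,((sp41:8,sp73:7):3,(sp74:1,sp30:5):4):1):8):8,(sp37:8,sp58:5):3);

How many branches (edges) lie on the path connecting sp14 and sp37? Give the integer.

The MRCA of sp14 and sp37 is the root of the tree.
From sp14 up to that node: 8 branches. From sp37 up to the same node: 2 branches. Total: 8 + 2 = 10.

10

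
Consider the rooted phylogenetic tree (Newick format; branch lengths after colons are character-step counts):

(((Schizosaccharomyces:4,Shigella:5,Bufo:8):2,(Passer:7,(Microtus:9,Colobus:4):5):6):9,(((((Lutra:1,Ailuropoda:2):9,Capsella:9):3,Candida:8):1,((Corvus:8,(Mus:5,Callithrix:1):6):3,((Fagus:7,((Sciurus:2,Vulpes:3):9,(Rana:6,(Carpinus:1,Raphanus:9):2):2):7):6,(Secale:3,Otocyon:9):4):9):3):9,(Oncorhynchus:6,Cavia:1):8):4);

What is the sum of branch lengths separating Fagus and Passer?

The path runs Fagus → … → MRCA → … → Passer; the MRCA is the root of the tree.
Branch lengths along that path: 7 + 6 + 9 + 3 + 9 + 4 + 9 + 6 + 7 = 60.

60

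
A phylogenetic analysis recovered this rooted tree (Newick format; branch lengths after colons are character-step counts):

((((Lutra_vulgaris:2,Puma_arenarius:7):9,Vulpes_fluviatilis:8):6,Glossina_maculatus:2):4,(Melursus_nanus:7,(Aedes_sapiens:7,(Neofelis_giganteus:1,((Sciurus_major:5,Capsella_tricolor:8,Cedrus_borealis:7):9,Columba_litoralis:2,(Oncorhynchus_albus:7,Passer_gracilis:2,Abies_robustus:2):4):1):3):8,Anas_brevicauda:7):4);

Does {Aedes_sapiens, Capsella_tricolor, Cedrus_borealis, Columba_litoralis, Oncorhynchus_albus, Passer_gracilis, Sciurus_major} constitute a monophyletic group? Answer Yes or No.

No

The MRCA of the listed taxa subtends (Aedes_sapiens,(Neofelis_giganteus,((Sciurus_major,Capsella_tricolor,Cedrus_borealis),Columba_litoralis,(Oncorhynchus_albus,Passer_gracilis,Abies_robustus)))).
That clade also contains Abies_robustus, Neofelis_giganteus, which are not in the proposed group, so the group is not monophyletic.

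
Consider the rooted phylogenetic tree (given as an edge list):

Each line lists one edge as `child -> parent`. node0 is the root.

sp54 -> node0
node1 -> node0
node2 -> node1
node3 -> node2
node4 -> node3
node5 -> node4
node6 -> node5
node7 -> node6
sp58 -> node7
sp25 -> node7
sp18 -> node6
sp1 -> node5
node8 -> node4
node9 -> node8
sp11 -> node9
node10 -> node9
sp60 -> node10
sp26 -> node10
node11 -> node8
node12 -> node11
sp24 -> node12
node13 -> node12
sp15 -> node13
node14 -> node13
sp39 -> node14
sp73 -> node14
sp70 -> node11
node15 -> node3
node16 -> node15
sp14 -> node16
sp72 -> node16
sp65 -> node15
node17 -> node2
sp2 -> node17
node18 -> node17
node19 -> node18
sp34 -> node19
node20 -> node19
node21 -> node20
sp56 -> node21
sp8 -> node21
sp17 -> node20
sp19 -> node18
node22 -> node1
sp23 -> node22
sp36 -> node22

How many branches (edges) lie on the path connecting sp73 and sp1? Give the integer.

8

The MRCA of sp73 and sp1 is the node subtending ((((sp58,sp25),sp18),sp1),((sp11,(sp60,sp26)),((sp24,(sp15,(sp39,sp73))),sp70))).
From sp73 up to that node: 6 branches. From sp1 up to the same node: 2 branches. Total: 6 + 2 = 8.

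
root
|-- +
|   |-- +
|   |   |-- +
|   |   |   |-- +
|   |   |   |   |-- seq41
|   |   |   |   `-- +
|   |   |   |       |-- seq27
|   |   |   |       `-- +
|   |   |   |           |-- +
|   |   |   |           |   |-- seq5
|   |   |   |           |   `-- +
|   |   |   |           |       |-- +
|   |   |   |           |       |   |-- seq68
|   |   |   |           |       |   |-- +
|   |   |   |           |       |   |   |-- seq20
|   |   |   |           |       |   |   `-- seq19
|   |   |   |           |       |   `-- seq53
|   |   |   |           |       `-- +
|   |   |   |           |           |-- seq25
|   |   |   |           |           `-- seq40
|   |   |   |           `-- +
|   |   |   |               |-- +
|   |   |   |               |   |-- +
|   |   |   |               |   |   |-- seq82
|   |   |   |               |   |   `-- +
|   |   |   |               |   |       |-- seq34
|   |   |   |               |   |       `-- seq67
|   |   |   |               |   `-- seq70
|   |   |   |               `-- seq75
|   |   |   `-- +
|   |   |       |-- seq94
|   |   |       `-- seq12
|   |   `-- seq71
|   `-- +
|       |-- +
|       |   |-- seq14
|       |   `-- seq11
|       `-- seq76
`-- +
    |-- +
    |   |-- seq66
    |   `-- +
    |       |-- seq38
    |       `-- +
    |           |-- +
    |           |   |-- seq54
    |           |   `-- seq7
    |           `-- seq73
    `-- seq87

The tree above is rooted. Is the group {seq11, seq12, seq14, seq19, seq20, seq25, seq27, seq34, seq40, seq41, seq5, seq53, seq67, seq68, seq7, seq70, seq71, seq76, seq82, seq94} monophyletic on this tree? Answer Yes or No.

No

The MRCA of the listed taxa is the root, so the smallest clade containing them is the whole tree.
That clade also contains seq38, seq54, seq66, seq73, seq75, seq87, which are not in the proposed group, so the group is not monophyletic.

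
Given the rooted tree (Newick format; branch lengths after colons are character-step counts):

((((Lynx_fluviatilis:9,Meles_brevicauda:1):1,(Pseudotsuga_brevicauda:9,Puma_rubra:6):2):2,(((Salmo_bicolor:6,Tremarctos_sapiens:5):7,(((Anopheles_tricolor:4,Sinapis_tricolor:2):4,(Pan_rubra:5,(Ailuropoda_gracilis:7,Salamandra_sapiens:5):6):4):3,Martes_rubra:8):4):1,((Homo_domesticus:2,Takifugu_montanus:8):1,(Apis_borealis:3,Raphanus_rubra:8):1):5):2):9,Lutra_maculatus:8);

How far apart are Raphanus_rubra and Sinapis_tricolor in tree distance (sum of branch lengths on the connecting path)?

The path runs Raphanus_rubra → … → MRCA → … → Sinapis_tricolor; the MRCA is the node subtending (((Salmo_bicolor,Tremarctos_sapiens),(((Anopheles_tricolor,Sinapis_tricolor),(Pan_rubra,(Ailuropoda_gracilis,Salamandra_sapiens))),Martes_rubra)),((Homo_domesticus,Takifugu_montanus),(Apis_borealis,Raphanus_rubra))).
Branch lengths along that path: 8 + 1 + 5 + 1 + 4 + 3 + 4 + 2 = 28.

28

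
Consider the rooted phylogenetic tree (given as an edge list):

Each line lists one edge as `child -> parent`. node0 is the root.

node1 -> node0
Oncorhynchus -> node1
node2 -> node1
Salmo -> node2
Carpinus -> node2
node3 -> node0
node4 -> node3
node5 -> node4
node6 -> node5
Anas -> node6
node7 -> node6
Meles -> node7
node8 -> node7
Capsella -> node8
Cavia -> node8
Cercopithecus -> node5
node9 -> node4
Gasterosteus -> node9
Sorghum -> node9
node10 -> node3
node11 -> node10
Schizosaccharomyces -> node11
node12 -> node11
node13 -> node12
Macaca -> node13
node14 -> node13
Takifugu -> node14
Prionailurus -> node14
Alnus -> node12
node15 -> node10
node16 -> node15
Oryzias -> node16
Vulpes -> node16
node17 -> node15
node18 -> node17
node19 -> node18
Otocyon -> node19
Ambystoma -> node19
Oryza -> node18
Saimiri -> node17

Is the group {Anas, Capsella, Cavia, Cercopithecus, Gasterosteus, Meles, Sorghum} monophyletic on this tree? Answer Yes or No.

Yes

The most recent common ancestor of these taxa subtends (((Anas,(Meles,(Capsella,Cavia))),Cercopithecus),(Gasterosteus,Sorghum)).
That clade has exactly 7 tips — every listed taxon and nothing else — so the group is monophyletic.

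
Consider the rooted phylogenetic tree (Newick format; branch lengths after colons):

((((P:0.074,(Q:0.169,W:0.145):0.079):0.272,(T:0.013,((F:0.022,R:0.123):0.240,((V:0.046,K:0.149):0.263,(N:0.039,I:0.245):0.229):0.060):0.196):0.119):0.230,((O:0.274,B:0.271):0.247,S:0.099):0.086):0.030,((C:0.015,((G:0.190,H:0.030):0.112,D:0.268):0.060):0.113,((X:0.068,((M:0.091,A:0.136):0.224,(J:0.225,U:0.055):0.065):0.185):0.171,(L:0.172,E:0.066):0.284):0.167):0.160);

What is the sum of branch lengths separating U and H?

The path runs U → … → MRCA → … → H; the MRCA is the node subtending ((C,((G,H),D)),((X,((M,A),(J,U))),(L,E))).
Branch lengths along that path: 0.055 + 0.065 + 0.185 + 0.171 + 0.167 + 0.113 + 0.060 + 0.112 + 0.030 = 0.958.

0.958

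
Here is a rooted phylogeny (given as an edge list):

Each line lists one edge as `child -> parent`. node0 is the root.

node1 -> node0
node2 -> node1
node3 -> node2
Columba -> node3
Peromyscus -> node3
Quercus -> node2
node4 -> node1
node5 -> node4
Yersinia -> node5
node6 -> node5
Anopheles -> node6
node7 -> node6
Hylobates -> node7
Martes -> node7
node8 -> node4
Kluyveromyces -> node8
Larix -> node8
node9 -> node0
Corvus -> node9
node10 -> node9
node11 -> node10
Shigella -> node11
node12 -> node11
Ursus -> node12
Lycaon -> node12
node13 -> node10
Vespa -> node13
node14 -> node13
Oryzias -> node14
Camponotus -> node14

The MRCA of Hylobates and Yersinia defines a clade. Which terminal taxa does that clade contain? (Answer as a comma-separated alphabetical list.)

Anopheles, Hylobates, Martes, Yersinia

Tracing Hylobates: it sits inside (Hylobates,Martes).
Tracing Yersinia: it sits inside (Yersinia,(Anopheles,(Hylobates,Martes))).
The smallest clade enclosing both is (Yersinia,(Anopheles,(Hylobates,Martes))); the answer is its 4 terminal taxa in alphabetical order.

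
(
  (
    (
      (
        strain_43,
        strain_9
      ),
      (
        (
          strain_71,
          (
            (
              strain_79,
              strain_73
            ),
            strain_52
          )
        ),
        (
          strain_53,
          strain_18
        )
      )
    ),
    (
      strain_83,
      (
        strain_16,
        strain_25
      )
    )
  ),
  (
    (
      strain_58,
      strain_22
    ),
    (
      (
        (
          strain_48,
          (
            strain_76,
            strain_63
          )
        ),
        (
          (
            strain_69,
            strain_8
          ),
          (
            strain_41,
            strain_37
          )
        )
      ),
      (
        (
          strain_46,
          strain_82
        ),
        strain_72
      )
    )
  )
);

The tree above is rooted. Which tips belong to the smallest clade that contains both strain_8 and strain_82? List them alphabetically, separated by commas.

strain_37, strain_41, strain_46, strain_48, strain_63, strain_69, strain_72, strain_76, strain_8, strain_82

Tracing strain_8: it sits inside (strain_69,strain_8).
Tracing strain_82: it sits inside (strain_46,strain_82).
The smallest clade enclosing both is (((strain_48,(strain_76,strain_63)),((strain_69,strain_8),(strain_41,strain_37))),((strain_46,strain_82),strain_72)); the answer is its 10 terminal taxa in alphabetical order.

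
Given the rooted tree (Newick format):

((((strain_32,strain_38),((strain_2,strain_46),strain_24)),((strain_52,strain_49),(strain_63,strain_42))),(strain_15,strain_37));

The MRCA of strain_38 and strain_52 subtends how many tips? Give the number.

The MRCA of strain_38 and strain_52 is the node subtending (((strain_32,strain_38),((strain_2,strain_46),strain_24)),((strain_52,strain_49),(strain_63,strain_42))).
That clade contains 9 terminal taxa: strain_2, strain_24, strain_32, strain_38, strain_42, strain_46, strain_49, strain_52, strain_63.

9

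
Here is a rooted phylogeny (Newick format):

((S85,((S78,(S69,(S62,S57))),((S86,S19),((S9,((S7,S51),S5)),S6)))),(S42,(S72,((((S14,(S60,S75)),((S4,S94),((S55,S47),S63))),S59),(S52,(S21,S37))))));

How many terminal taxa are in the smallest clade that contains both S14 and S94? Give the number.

The MRCA of S14 and S94 is the node subtending ((S14,(S60,S75)),((S4,S94),((S55,S47),S63))).
That clade contains 8 terminal taxa: S14, S4, S47, S55, S60, S63, S75, S94.

8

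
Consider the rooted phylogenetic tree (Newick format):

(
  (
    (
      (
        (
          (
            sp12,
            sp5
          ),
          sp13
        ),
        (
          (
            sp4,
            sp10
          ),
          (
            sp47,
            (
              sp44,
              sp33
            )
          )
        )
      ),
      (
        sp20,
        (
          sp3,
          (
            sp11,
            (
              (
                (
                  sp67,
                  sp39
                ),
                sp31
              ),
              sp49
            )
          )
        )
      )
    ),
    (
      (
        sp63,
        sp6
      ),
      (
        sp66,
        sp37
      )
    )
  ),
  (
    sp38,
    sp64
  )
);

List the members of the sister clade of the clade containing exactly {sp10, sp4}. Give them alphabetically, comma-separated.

sp33, sp44, sp47

The clade containing exactly {sp10, sp4} attaches to the tree at the node subtending ((sp4,sp10),(sp47,(sp44,sp33))).
The other lineage descending from that same node — the sister group — is (sp47,(sp44,sp33)); its 3 tips in alphabetical order are the answer.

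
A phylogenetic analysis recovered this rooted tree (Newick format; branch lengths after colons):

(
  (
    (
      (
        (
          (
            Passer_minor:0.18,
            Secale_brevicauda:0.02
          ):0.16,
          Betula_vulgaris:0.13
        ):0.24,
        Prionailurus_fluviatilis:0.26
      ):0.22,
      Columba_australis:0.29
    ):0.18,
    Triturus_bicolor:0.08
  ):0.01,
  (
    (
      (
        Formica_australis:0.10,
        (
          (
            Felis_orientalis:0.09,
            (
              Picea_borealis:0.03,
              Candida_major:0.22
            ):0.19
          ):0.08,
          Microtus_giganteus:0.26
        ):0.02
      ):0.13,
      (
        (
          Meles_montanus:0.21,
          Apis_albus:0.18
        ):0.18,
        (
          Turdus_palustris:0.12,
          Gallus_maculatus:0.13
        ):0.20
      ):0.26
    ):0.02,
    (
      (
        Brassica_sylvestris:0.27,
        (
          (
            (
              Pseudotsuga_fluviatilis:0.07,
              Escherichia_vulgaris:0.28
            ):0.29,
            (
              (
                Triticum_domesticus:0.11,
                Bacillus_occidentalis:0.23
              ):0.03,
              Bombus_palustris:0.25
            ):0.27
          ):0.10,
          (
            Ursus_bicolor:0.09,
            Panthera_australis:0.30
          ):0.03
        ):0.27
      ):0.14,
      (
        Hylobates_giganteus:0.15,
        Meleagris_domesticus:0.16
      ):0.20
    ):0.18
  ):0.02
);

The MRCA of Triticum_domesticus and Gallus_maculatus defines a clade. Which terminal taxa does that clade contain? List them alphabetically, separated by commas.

Apis_albus, Bacillus_occidentalis, Bombus_palustris, Brassica_sylvestris, Candida_major, Escherichia_vulgaris, Felis_orientalis, Formica_australis, Gallus_maculatus, Hylobates_giganteus, Meleagris_domesticus, Meles_montanus, Microtus_giganteus, Panthera_australis, Picea_borealis, Pseudotsuga_fluviatilis, Triticum_domesticus, Turdus_palustris, Ursus_bicolor

Tracing Triticum_domesticus: it sits inside (Triticum_domesticus,Bacillus_occidentalis).
Tracing Gallus_maculatus: it sits inside (Turdus_palustris,Gallus_maculatus).
The smallest clade enclosing both is (((Formica_australis,((Felis_orientalis,(Picea_borealis,Candida_major)),Microtus_giganteus)),((Meles_montanus,Apis_albus),(Turdus_palustris,Gallus_maculatus))),((Brassica_sylvestris,(((Pseudotsuga_fluviatilis,Escherichia_vulgaris),((Triticum_domesticus,Bacillus_occidentalis),Bombus_palustris)),(Ursus_bicolor,Panthera_australis))),(Hylobates_giganteus,Meleagris_domesticus))); the answer is its 19 terminal taxa in alphabetical order.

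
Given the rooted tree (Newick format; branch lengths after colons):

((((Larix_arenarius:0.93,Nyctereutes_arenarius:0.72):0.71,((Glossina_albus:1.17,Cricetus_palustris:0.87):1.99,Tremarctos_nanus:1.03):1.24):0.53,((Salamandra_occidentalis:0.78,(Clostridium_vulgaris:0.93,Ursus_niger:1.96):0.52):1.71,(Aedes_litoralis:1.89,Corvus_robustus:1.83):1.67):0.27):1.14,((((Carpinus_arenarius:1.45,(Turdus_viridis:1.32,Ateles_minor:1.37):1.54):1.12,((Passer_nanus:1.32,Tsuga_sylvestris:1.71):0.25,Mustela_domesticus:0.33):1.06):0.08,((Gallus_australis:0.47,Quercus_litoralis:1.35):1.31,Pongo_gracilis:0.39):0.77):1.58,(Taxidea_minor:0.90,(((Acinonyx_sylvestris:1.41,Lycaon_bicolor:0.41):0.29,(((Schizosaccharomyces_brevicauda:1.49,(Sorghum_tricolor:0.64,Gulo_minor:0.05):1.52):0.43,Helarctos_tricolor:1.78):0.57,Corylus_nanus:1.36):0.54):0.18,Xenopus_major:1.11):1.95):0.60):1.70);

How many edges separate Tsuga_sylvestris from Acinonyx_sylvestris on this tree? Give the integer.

10

The MRCA of Tsuga_sylvestris and Acinonyx_sylvestris is the node subtending ((((Carpinus_arenarius,(Turdus_viridis,Ateles_minor)),((Passer_nanus,Tsuga_sylvestris),Mustela_domesticus)),((Gallus_australis,Quercus_litoralis),Pongo_gracilis)),(Taxidea_minor,(((Acinonyx_sylvestris,Lycaon_bicolor),(((Schizosaccharomyces_brevicauda,(Sorghum_tricolor,Gulo_minor)),Helarctos_tricolor),Corylus_nanus)),Xenopus_major))).
From Tsuga_sylvestris up to that node: 5 branches. From Acinonyx_sylvestris up to the same node: 5 branches. Total: 5 + 5 = 10.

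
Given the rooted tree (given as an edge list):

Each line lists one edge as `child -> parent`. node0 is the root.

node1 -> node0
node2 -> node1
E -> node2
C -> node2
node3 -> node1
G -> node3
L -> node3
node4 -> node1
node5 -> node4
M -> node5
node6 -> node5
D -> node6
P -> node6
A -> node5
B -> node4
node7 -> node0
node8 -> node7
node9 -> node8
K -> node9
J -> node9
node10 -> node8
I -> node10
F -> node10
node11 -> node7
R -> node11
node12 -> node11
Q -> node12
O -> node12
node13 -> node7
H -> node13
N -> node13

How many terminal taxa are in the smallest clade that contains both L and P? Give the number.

9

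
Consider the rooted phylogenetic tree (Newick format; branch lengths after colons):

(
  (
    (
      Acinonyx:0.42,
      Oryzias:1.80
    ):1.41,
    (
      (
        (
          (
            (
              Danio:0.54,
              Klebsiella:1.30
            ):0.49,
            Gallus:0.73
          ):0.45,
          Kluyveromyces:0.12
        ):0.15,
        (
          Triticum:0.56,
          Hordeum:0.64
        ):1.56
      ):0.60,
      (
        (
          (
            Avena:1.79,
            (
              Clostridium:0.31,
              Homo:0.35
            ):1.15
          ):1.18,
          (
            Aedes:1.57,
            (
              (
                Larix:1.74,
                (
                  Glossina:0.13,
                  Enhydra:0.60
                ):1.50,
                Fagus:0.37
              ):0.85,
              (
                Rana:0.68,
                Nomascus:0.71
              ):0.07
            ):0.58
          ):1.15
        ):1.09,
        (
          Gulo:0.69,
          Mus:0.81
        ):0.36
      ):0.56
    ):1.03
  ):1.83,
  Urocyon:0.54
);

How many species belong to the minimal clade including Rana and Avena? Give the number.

The MRCA of Rana and Avena is the node subtending ((Avena,(Clostridium,Homo)),(Aedes,((Larix,(Glossina,Enhydra),Fagus),(Rana,Nomascus)))).
That clade contains 10 terminal taxa: Aedes, Avena, Clostridium, Enhydra, Fagus, Glossina, Homo, Larix, Nomascus, Rana.

10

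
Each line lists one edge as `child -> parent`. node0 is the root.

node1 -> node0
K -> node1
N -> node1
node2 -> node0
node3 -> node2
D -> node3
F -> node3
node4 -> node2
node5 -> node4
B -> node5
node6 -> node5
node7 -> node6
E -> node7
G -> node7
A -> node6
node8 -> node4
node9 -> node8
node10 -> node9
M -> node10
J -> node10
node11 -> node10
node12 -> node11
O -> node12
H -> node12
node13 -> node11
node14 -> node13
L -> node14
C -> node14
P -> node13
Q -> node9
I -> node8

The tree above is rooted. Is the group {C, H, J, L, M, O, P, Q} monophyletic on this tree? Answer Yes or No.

Yes

The most recent common ancestor of these taxa subtends ((M,J,((O,H),((L,C),P))),Q).
That clade has exactly 8 tips — every listed taxon and nothing else — so the group is monophyletic.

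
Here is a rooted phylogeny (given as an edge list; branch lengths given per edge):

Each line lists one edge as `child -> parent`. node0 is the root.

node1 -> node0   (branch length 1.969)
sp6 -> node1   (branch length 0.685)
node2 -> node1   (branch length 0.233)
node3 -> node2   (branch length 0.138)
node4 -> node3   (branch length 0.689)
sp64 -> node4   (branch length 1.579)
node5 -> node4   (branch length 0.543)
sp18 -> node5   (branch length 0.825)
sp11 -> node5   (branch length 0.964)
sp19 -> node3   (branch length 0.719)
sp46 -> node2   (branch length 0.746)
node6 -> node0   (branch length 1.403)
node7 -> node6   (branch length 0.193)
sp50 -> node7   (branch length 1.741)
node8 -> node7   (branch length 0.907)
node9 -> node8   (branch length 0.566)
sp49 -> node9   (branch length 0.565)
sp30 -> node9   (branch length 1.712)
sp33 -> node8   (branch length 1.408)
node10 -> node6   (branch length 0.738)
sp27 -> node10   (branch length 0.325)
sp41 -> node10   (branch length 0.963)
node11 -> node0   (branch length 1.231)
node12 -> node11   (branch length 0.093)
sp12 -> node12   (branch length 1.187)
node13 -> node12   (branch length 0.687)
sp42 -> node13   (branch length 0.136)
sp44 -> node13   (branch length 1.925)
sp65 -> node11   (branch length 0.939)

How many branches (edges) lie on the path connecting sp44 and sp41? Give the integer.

7

The MRCA of sp44 and sp41 is the root of the tree.
From sp44 up to that node: 4 branches. From sp41 up to the same node: 3 branches. Total: 4 + 3 = 7.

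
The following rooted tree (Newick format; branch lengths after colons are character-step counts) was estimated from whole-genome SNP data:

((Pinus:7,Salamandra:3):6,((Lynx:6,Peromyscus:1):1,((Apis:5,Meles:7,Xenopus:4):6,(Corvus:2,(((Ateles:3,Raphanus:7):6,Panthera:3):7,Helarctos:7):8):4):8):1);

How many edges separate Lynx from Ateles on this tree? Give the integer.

8

The MRCA of Lynx and Ateles is the node subtending ((Lynx,Peromyscus),((Apis,Meles,Xenopus),(Corvus,(((Ateles,Raphanus),Panthera),Helarctos)))).
From Lynx up to that node: 2 branches. From Ateles up to the same node: 6 branches. Total: 2 + 6 = 8.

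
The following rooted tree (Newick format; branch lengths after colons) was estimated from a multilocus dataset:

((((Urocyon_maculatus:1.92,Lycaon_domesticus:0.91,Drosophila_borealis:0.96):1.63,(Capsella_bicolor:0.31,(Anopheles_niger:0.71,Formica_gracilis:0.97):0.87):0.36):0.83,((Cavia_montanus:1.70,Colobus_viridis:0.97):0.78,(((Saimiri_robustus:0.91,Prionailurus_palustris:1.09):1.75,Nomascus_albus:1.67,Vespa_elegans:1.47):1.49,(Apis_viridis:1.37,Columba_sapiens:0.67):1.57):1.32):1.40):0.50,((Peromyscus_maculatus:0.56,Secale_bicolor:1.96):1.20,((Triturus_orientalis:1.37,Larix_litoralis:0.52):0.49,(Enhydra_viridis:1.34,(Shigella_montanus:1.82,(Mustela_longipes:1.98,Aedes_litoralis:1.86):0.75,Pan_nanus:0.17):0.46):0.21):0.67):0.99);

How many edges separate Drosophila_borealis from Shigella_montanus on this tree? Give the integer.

9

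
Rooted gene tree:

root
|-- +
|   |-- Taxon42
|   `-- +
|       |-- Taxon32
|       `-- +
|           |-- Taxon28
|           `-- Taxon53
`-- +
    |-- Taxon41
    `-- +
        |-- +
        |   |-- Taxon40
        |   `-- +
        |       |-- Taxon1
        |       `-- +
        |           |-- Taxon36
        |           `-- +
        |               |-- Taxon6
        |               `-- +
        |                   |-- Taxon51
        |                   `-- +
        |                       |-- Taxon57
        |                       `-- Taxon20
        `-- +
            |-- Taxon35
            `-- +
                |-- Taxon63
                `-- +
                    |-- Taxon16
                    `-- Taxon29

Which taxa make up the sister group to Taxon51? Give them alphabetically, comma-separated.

Taxon20, Taxon57

Taxon51 attaches to the tree at the node subtending (Taxon51,(Taxon57,Taxon20)).
The other lineage descending from that same node — the sister group — is (Taxon57,Taxon20); its 2 tips in alphabetical order are the answer.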